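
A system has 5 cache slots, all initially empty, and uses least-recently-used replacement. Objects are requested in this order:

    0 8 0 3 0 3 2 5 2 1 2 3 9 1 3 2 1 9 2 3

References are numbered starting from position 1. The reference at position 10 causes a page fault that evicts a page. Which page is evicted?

pos 1: 0 → fault, frames {0}
pos 2: 8 → fault, frames {0,8}
pos 3: 0 → hit
pos 4: 3 → fault, frames {8,0,3}
pos 5: 0 → hit
pos 6: 3 → hit
pos 7: 2 → fault, frames {8,0,3,2}
pos 8: 5 → fault, frames {8,0,3,2,5}
pos 9: 2 → hit
pos 10: 1 → fault, evict 8, frames {0,3,5,2,1}
At position 10, page 8 is evicted.

8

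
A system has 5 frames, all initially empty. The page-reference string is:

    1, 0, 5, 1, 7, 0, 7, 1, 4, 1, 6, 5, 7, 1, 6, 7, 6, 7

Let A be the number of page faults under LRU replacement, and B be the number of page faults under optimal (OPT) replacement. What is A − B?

1

Under LRU: F F F . F . . . F . F F . . . . . . → 7 faults.
Under OPT: F F F . F . . . F . F . . . . . . . → 6 faults.
A − B = 7 − 6 = 1.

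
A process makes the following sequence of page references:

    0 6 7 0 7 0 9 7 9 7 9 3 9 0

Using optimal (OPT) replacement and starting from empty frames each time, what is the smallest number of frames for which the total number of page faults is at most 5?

f=1: 14 faults
f=2: 6 faults
f=3: 5 faults
f=4: 5 faults
f=5: 5 faults
Smallest f with faults ≤ 5 is 3.

3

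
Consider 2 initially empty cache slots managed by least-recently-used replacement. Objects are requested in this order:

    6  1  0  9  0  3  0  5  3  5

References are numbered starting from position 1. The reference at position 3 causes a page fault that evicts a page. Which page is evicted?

pos 1: 6 → fault, frames {6}
pos 2: 1 → fault, frames {6,1}
pos 3: 0 → fault, evict 6, frames {1,0}
At position 3, page 6 is evicted.

6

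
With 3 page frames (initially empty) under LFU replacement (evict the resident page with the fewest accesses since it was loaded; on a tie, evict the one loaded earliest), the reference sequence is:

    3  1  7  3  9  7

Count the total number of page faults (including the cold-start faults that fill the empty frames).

3: fault, frames (3)
1: fault, frames (3 1)
7: fault, frames (3 1 7)
3: hit
9: fault, evict 1, frames (3 7 9)
7: hit
Page faults: 4.

4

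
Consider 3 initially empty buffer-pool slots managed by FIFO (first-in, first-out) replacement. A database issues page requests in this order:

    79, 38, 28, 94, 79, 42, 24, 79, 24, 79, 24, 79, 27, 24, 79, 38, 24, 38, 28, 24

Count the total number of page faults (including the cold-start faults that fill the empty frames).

12

79 -> fault, frames [79]
38 -> fault, frames [79, 38]
28 -> fault, frames [79, 38, 28]
94 -> fault, evict 79, frames [38, 28, 94]
79 -> fault, evict 38, frames [28, 94, 79]
42 -> fault, evict 28, frames [94, 79, 42]
24 -> fault, evict 94, frames [79, 42, 24]
79 -> hit
24 -> hit
79 -> hit
24 -> hit
79 -> hit
27 -> fault, evict 79, frames [42, 24, 27]
24 -> hit
79 -> fault, evict 42, frames [24, 27, 79]
38 -> fault, evict 24, frames [27, 79, 38]
24 -> fault, evict 27, frames [79, 38, 24]
38 -> hit
28 -> fault, evict 79, frames [38, 24, 28]
24 -> hit
Page faults: 12.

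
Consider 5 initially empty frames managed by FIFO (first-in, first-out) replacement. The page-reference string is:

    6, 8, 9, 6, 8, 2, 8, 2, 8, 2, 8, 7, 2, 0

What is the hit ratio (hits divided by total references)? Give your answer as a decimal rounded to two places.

6 → miss, frames {6}
8 → miss, frames {6,8}
9 → miss, frames {6,8,9}
6 → hit
8 → hit
2 → miss, frames {6,8,9,2}
8 → hit
2 → hit
8 → hit
2 → hit
8 → hit
7 → miss, frames {6,8,9,2,7}
2 → hit
0 → miss, evict 6, frames {8,9,2,7,0}
Hits: 8 of 14 references → 8/14 = 0.5714.

0.57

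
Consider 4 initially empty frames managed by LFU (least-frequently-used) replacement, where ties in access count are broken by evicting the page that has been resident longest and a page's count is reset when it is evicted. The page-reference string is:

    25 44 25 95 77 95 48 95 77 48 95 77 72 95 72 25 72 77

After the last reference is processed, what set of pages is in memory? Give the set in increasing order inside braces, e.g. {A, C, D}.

{25, 72, 77, 95}

25 → fault, frames {25}
44 → fault, frames {25,44}
25 → hit
95 → fault, frames {25,44,95}
77 → fault, frames {25,44,95,77}
95 → hit
48 → fault, evict 44, frames {25,95,77,48}
95 → hit
77 → hit
48 → hit
95 → hit
77 → hit
72 → fault, evict 25, frames {95,77,48,72}
95 → hit
72 → hit
25 → fault, evict 48, frames {95,77,72,25}
72 → hit
77 → hit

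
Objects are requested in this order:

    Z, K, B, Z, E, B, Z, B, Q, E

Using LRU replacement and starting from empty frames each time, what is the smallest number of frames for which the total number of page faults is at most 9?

f=1: 10 faults
f=2: 9 faults
f=3: 6 faults
f=4: 5 faults
f=5: 5 faults
Smallest f with faults ≤ 9 is 2.

2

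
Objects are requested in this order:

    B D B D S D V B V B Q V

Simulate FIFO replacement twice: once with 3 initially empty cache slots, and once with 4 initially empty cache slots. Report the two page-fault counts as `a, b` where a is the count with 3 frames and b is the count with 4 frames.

6, 5

3 frames: F F . . F . F F . . F . → 6 faults.
4 frames: F F . . F . F . . . F . → 5 faults.
5 < 6: adding a frame reduced faults, as is typical.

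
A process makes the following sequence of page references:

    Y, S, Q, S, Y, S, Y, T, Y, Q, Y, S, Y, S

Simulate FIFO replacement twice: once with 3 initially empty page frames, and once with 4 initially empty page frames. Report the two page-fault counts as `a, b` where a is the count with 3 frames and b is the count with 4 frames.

6, 4

3 frames: F F F . . . . F F . . F . . → 6 faults.
4 frames: F F F . . . . F . . . . . . → 4 faults.
4 < 6: adding a frame reduced faults, as is typical.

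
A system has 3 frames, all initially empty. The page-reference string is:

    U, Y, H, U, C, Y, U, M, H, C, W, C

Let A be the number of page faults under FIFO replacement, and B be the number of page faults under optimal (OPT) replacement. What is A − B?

Under FIFO: F F F . F . F F F F F . → 9 faults.
Under OPT: F F F . F . . F F . F . → 7 faults.
A − B = 9 − 7 = 2.

2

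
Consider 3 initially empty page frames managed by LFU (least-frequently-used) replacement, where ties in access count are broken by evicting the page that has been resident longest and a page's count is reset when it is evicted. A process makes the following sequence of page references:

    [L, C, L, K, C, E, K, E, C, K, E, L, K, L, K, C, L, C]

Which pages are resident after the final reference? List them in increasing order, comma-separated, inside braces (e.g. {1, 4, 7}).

{C, K, L}

L → miss, frames {L}
C → miss, frames {L,C}
L → hit
K → miss, frames {L,C,K}
C → hit
E → miss, evict K, frames {L,C,E}
K → miss, evict E, frames {L,C,K}
E → miss, evict K, frames {L,C,E}
C → hit
K → miss, evict E, frames {L,C,K}
E → miss, evict K, frames {L,C,E}
L → hit
K → miss, evict E, frames {L,C,K}
L → hit
K → hit
C → hit
L → hit
C → hit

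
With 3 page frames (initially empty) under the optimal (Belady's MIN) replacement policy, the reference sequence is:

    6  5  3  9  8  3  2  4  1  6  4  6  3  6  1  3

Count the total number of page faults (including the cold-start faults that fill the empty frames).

6: miss, frames (6)
5: miss, frames (6 5)
3: miss, frames (6 5 3)
9: miss, evict 5, frames (6 3 9)
8: miss, evict 9, frames (6 3 8)
3: hit
2: miss, evict 8, frames (6 3 2)
4: miss, evict 2, frames (6 3 4)
1: miss, evict 3, frames (6 4 1)
6: hit
4: hit
6: hit
3: miss, evict 4, frames (6 1 3)
6: hit
1: hit
3: hit
Page faults: 9.

9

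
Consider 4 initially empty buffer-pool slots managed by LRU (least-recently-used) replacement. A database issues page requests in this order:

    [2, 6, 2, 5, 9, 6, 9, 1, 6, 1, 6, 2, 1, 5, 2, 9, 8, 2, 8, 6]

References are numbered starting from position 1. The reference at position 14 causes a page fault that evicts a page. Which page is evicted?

pos 1: 2 -> fault, frames {2}
pos 2: 6 -> fault, frames {2,6}
pos 3: 2 -> hit
pos 4: 5 -> fault, frames {6,2,5}
pos 5: 9 -> fault, frames {6,2,5,9}
pos 6: 6 -> hit
pos 7: 9 -> hit
pos 8: 1 -> fault, evict 2, frames {5,6,9,1}
pos 9: 6 -> hit
pos 10: 1 -> hit
pos 11: 6 -> hit
pos 12: 2 -> fault, evict 5, frames {9,1,6,2}
pos 13: 1 -> hit
pos 14: 5 -> fault, evict 9, frames {6,2,1,5}
At position 14, page 9 is evicted.

9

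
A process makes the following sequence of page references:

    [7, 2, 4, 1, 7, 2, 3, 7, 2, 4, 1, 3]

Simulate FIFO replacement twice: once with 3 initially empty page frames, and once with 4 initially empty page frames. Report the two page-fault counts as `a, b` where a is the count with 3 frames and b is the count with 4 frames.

3 frames: F F F F F F F . . F F . → 9 faults.
4 frames: F F F F . . F F F F F F → 10 faults.
10 > 9: adding a frame increased faults — Belady's anomaly.

9, 10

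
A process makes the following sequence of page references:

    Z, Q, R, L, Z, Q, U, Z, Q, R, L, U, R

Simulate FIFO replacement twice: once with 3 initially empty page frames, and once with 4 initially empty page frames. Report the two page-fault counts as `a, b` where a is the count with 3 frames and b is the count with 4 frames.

3 frames: F F F F F F F . . F F . . → 9 faults.
4 frames: F F F F . . F F F F F F . → 10 faults.
10 > 9: adding a frame increased faults — Belady's anomaly.

9, 10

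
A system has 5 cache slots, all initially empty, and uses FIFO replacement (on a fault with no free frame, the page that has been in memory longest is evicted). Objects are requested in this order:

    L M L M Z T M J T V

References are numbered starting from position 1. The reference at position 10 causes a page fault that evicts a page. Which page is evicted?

L

pos 1: L -> miss, frames (L)
pos 2: M -> miss, frames (L M)
pos 3: L -> hit
pos 4: M -> hit
pos 5: Z -> miss, frames (L M Z)
pos 6: T -> miss, frames (L M Z T)
pos 7: M -> hit
pos 8: J -> miss, frames (L M Z T J)
pos 9: T -> hit
pos 10: V -> miss, evict L, frames (M Z T J V)
At position 10, page L is evicted.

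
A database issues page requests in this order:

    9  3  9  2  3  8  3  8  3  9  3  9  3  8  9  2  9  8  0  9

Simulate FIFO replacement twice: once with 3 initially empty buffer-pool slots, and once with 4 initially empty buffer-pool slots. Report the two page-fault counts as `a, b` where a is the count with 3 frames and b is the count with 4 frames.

3 frames: F F . F . F . . . F F . . . . F . F F F → 10 faults.
4 frames: F F . F . F . . . . . . . . . . . . F F → 6 faults.
6 < 10: adding a frame reduced faults, as is typical.

10, 6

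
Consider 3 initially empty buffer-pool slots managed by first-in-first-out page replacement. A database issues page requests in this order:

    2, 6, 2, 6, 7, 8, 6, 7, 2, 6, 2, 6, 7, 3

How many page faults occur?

8

2 -> miss, frames [2]
6 -> miss, frames [2, 6]
2 -> hit
6 -> hit
7 -> miss, frames [2, 6, 7]
8 -> miss, evict 2, frames [6, 7, 8]
6 -> hit
7 -> hit
2 -> miss, evict 6, frames [7, 8, 2]
6 -> miss, evict 7, frames [8, 2, 6]
2 -> hit
6 -> hit
7 -> miss, evict 8, frames [2, 6, 7]
3 -> miss, evict 2, frames [6, 7, 3]
Page faults: 8.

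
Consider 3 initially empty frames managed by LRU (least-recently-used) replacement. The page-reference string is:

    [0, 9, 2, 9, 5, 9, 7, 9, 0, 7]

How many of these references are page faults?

6

0 → fault, frames (0)
9 → fault, frames (0 9)
2 → fault, frames (0 9 2)
9 → hit
5 → fault, evict 0, frames (2 9 5)
9 → hit
7 → fault, evict 2, frames (5 9 7)
9 → hit
0 → fault, evict 5, frames (7 9 0)
7 → hit
Page faults: 6.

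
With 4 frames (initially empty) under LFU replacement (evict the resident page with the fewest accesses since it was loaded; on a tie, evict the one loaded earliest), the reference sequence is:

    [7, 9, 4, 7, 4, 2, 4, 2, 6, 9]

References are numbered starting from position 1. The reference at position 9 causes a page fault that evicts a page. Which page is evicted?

9

pos 1: 7 → miss, frames {7}
pos 2: 9 → miss, frames {7,9}
pos 3: 4 → miss, frames {7,9,4}
pos 4: 7 → hit
pos 5: 4 → hit
pos 6: 2 → miss, frames {7,9,4,2}
pos 7: 4 → hit
pos 8: 2 → hit
pos 9: 6 → miss, evict 9, frames {7,4,2,6}
At position 9, page 9 is evicted.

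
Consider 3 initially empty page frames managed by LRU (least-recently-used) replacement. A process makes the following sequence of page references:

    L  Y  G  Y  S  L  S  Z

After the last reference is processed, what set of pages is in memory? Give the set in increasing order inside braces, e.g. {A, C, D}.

L -> miss, frames [L]
Y -> miss, frames [L, Y]
G -> miss, frames [L, Y, G]
Y -> hit
S -> miss, evict L, frames [G, Y, S]
L -> miss, evict G, frames [Y, S, L]
S -> hit
Z -> miss, evict Y, frames [L, S, Z]

{L, S, Z}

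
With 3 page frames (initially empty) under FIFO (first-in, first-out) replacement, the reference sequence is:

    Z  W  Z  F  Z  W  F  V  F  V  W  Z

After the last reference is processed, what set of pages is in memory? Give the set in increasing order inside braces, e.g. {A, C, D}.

Z → fault, frames (Z)
W → fault, frames (Z W)
Z → hit
F → fault, frames (Z W F)
Z → hit
W → hit
F → hit
V → fault, evict Z, frames (W F V)
F → hit
V → hit
W → hit
Z → fault, evict W, frames (F V Z)

{F, V, Z}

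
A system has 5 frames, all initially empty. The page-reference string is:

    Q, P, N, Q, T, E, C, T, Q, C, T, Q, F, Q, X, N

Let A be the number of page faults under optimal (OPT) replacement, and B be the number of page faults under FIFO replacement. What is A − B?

Under OPT: F F F . F F F . . . . . F . F . → 8 faults.
Under FIFO: F F F . F F F . F . . . F . F F → 10 faults.
A − B = 8 − 10 = -2.

-2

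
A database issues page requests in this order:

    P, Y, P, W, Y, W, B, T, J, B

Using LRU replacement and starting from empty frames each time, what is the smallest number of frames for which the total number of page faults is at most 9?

2

f=1: 10 faults
f=2: 8 faults
f=3: 6 faults
f=4: 6 faults
f=5: 6 faults
f=6: 6 faults
Smallest f with faults ≤ 9 is 2.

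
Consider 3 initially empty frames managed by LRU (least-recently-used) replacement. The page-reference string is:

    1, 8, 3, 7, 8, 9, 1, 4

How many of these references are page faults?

7

1 -> miss, frames (1)
8 -> miss, frames (1 8)
3 -> miss, frames (1 8 3)
7 -> miss, evict 1, frames (8 3 7)
8 -> hit
9 -> miss, evict 3, frames (7 8 9)
1 -> miss, evict 7, frames (8 9 1)
4 -> miss, evict 8, frames (9 1 4)
Page faults: 7.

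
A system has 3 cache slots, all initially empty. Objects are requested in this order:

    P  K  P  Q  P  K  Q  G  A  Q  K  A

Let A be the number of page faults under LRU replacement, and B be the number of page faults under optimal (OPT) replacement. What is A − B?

1

Under LRU: F F . F . . . F F . F . → 6 faults.
Under OPT: F F . F . . . F F . . . → 5 faults.
A − B = 6 − 5 = 1.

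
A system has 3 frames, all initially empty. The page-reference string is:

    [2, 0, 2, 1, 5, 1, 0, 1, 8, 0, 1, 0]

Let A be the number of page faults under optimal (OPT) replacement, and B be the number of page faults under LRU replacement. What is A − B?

-1

Under OPT: F F . F F . . . F . . . → 5 faults.
Under LRU: F F . F F . F . F . . . → 6 faults.
A − B = 5 − 6 = -1.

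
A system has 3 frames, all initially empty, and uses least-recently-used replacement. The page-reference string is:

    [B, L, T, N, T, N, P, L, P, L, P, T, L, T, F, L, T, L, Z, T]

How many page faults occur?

9

B -> fault, frames (B)
L -> fault, frames (B L)
T -> fault, frames (B L T)
N -> fault, evict B, frames (L T N)
T -> hit
N -> hit
P -> fault, evict L, frames (T N P)
L -> fault, evict T, frames (N P L)
P -> hit
L -> hit
P -> hit
T -> fault, evict N, frames (L P T)
L -> hit
T -> hit
F -> fault, evict P, frames (L T F)
L -> hit
T -> hit
L -> hit
Z -> fault, evict F, frames (T L Z)
T -> hit
Page faults: 9.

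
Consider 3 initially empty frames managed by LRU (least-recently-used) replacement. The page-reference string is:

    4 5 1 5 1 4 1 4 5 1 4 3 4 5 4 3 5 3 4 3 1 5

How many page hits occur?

4 -> fault, frames [4]
5 -> fault, frames [4, 5]
1 -> fault, frames [4, 5, 1]
5 -> hit
1 -> hit
4 -> hit
1 -> hit
4 -> hit
5 -> hit
1 -> hit
4 -> hit
3 -> fault, evict 5, frames [1, 4, 3]
4 -> hit
5 -> fault, evict 1, frames [3, 4, 5]
4 -> hit
3 -> hit
5 -> hit
3 -> hit
4 -> hit
3 -> hit
1 -> fault, evict 5, frames [4, 3, 1]
5 -> fault, evict 4, frames [3, 1, 5]
Hits: 15.

15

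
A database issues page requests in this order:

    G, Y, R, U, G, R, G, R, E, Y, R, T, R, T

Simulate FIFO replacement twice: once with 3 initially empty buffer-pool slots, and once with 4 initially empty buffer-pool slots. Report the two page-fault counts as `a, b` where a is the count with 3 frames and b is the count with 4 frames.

9, 6

3 frames: F F F F F . . . F F F F . . → 9 faults.
4 frames: F F F F . . . . F . . F . . → 6 faults.
6 < 9: adding a frame reduced faults, as is typical.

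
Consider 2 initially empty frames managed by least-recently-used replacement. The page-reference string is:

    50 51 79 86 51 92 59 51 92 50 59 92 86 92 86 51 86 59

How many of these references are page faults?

50 → miss, frames [50]
51 → miss, frames [50, 51]
79 → miss, evict 50, frames [51, 79]
86 → miss, evict 51, frames [79, 86]
51 → miss, evict 79, frames [86, 51]
92 → miss, evict 86, frames [51, 92]
59 → miss, evict 51, frames [92, 59]
51 → miss, evict 92, frames [59, 51]
92 → miss, evict 59, frames [51, 92]
50 → miss, evict 51, frames [92, 50]
59 → miss, evict 92, frames [50, 59]
92 → miss, evict 50, frames [59, 92]
86 → miss, evict 59, frames [92, 86]
92 → hit
86 → hit
51 → miss, evict 92, frames [86, 51]
86 → hit
59 → miss, evict 51, frames [86, 59]
Page faults: 15.

15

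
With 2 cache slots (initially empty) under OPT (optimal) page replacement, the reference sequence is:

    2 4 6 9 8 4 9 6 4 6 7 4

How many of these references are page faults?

8

2: miss, frames {2}
4: miss, frames {2,4}
6: miss, evict 2, frames {4,6}
9: miss, evict 6, frames {4,9}
8: miss, evict 9, frames {4,8}
4: hit
9: miss, evict 8, frames {4,9}
6: miss, evict 9, frames {4,6}
4: hit
6: hit
7: miss, evict 6, frames {4,7}
4: hit
Page faults: 8.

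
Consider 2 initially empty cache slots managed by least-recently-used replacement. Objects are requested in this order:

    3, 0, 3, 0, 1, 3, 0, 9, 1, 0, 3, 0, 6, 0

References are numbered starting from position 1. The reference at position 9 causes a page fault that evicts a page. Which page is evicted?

0

pos 1: 3: miss, frames (3)
pos 2: 0: miss, frames (3 0)
pos 3: 3: hit
pos 4: 0: hit
pos 5: 1: miss, evict 3, frames (0 1)
pos 6: 3: miss, evict 0, frames (1 3)
pos 7: 0: miss, evict 1, frames (3 0)
pos 8: 9: miss, evict 3, frames (0 9)
pos 9: 1: miss, evict 0, frames (9 1)
At position 9, page 0 is evicted.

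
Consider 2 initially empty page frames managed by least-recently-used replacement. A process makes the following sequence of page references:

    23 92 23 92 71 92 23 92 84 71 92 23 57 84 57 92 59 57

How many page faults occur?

13

23: fault, frames [23]
92: fault, frames [23, 92]
23: hit
92: hit
71: fault, evict 23, frames [92, 71]
92: hit
23: fault, evict 71, frames [92, 23]
92: hit
84: fault, evict 23, frames [92, 84]
71: fault, evict 92, frames [84, 71]
92: fault, evict 84, frames [71, 92]
23: fault, evict 71, frames [92, 23]
57: fault, evict 92, frames [23, 57]
84: fault, evict 23, frames [57, 84]
57: hit
92: fault, evict 84, frames [57, 92]
59: fault, evict 57, frames [92, 59]
57: fault, evict 92, frames [59, 57]
Page faults: 13.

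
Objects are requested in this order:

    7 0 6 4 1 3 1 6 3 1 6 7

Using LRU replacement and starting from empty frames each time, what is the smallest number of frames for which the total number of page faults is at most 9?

3

f=1: 12 faults
f=2: 11 faults
f=3: 8 faults
f=4: 7 faults
f=5: 7 faults
f=6: 6 faults
Smallest f with faults ≤ 9 is 3.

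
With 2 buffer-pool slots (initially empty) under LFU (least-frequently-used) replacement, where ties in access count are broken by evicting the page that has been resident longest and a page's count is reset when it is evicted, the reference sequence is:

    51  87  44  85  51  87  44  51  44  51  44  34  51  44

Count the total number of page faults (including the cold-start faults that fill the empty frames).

51 -> fault, frames [51]
87 -> fault, frames [51, 87]
44 -> fault, evict 51, frames [87, 44]
85 -> fault, evict 87, frames [44, 85]
51 -> fault, evict 44, frames [85, 51]
87 -> fault, evict 85, frames [51, 87]
44 -> fault, evict 51, frames [87, 44]
51 -> fault, evict 87, frames [44, 51]
44 -> hit
51 -> hit
44 -> hit
34 -> fault, evict 51, frames [44, 34]
51 -> fault, evict 34, frames [44, 51]
44 -> hit
Page faults: 10.

10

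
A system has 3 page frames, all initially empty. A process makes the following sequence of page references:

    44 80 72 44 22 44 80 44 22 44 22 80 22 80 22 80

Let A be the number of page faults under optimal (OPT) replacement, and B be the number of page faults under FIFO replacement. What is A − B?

-2

Under OPT: F F F . F . . . . . . . . . . . → 4 faults.
Under FIFO: F F F . F F F . . . . . . . . . → 6 faults.
A − B = 4 − 6 = -2.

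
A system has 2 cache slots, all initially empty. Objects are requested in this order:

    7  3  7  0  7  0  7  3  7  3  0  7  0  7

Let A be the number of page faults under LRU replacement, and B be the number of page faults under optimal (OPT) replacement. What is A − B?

Under LRU: F F . F . . . F . . F F . . → 6 faults.
Under OPT: F F . F . . . F . . F . . . → 5 faults.
A − B = 6 − 5 = 1.

1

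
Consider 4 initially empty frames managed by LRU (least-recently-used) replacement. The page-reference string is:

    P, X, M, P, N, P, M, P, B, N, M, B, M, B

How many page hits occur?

P -> fault, frames (P)
X -> fault, frames (P X)
M -> fault, frames (P X M)
P -> hit
N -> fault, frames (X M P N)
P -> hit
M -> hit
P -> hit
B -> fault, evict X, frames (N M P B)
N -> hit
M -> hit
B -> hit
M -> hit
B -> hit
Hits: 9.

9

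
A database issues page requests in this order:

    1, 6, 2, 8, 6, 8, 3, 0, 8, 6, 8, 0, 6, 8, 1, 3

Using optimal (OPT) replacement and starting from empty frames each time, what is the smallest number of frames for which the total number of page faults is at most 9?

3

f=1: 16 faults
f=2: 11 faults
f=3: 8 faults
f=4: 7 faults
f=5: 6 faults
f=6: 6 faults
Smallest f with faults ≤ 9 is 3.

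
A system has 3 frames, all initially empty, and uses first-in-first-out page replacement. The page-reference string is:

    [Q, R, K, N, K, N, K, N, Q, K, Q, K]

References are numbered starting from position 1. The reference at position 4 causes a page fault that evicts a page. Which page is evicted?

Q

pos 1: Q → miss, frames {Q}
pos 2: R → miss, frames {Q,R}
pos 3: K → miss, frames {Q,R,K}
pos 4: N → miss, evict Q, frames {R,K,N}
At position 4, page Q is evicted.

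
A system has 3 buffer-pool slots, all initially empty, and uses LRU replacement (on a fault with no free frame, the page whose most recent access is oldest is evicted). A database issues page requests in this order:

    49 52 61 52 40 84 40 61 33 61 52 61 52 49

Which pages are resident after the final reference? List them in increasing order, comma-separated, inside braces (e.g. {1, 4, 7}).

{49, 52, 61}

49: miss, frames (49)
52: miss, frames (49 52)
61: miss, frames (49 52 61)
52: hit
40: miss, evict 49, frames (61 52 40)
84: miss, evict 61, frames (52 40 84)
40: hit
61: miss, evict 52, frames (84 40 61)
33: miss, evict 84, frames (40 61 33)
61: hit
52: miss, evict 40, frames (33 61 52)
61: hit
52: hit
49: miss, evict 33, frames (61 52 49)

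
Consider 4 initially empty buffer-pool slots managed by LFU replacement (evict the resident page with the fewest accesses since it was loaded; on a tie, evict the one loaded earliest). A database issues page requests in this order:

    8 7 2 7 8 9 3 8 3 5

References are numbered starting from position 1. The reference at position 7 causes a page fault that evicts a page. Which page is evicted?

pos 1: 8 → miss, frames (8)
pos 2: 7 → miss, frames (8 7)
pos 3: 2 → miss, frames (8 7 2)
pos 4: 7 → hit
pos 5: 8 → hit
pos 6: 9 → miss, frames (8 7 2 9)
pos 7: 3 → miss, evict 2, frames (8 7 9 3)
At position 7, page 2 is evicted.

2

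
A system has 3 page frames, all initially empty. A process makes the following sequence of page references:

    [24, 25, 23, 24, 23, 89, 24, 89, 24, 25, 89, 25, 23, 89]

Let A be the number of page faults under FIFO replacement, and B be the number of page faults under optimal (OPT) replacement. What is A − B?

Under FIFO: F F F . . F F . . F . . F F → 8 faults.
Under OPT: F F F . . F . . . . . . F . → 5 faults.
A − B = 8 − 5 = 3.

3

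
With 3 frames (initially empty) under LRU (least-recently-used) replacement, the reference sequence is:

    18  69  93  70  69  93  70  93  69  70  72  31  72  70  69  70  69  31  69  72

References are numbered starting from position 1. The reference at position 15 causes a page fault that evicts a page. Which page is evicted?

pos 1: 18 → miss, frames (18)
pos 2: 69 → miss, frames (18 69)
pos 3: 93 → miss, frames (18 69 93)
pos 4: 70 → miss, evict 18, frames (69 93 70)
pos 5: 69 → hit
pos 6: 93 → hit
pos 7: 70 → hit
pos 8: 93 → hit
pos 9: 69 → hit
pos 10: 70 → hit
pos 11: 72 → miss, evict 93, frames (69 70 72)
pos 12: 31 → miss, evict 69, frames (70 72 31)
pos 13: 72 → hit
pos 14: 70 → hit
pos 15: 69 → miss, evict 31, frames (72 70 69)
At position 15, page 31 is evicted.

31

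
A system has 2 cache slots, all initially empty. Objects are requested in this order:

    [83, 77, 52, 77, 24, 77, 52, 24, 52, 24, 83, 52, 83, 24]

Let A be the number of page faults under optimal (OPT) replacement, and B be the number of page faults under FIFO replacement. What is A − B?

-3

Under OPT: F F F . F . F . . . F . . F → 7 faults.
Under FIFO: F F F . F F F F . . F F . F → 10 faults.
A − B = 7 − 10 = -3.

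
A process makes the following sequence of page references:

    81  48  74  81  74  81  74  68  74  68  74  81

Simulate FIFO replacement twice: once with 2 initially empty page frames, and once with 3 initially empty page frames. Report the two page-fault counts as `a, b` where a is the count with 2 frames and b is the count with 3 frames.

2 frames: F F F F . . . F F . . F → 7 faults.
3 frames: F F F . . . . F . . . F → 5 faults.
5 < 7: adding a frame reduced faults, as is typical.

7, 5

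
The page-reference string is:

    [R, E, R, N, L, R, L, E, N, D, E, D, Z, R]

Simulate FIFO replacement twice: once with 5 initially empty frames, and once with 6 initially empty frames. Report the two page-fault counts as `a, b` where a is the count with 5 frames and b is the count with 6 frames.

5 frames: F F . F F . . . . F . . F F → 7 faults.
6 frames: F F . F F . . . . F . . F . → 6 faults.
6 < 7: adding a frame reduced faults, as is typical.

7, 6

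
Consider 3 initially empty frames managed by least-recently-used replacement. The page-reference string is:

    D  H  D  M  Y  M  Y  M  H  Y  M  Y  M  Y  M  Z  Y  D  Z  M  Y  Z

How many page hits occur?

D: fault, frames (D)
H: fault, frames (D H)
D: hit
M: fault, frames (H D M)
Y: fault, evict H, frames (D M Y)
M: hit
Y: hit
M: hit
H: fault, evict D, frames (Y M H)
Y: hit
M: hit
Y: hit
M: hit
Y: hit
M: hit
Z: fault, evict H, frames (Y M Z)
Y: hit
D: fault, evict M, frames (Z Y D)
Z: hit
M: fault, evict Y, frames (D Z M)
Y: fault, evict D, frames (Z M Y)
Z: hit
Hits: 13.

13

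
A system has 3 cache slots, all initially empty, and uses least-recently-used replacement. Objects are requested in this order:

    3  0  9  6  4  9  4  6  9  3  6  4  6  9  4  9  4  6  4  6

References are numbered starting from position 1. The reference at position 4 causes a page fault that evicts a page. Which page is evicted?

3

pos 1: 3: miss, frames (3)
pos 2: 0: miss, frames (3 0)
pos 3: 9: miss, frames (3 0 9)
pos 4: 6: miss, evict 3, frames (0 9 6)
At position 4, page 3 is evicted.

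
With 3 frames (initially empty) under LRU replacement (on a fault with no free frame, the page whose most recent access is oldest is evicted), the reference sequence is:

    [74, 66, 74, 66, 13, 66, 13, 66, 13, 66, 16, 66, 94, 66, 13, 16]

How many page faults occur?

74 → miss, frames {74}
66 → miss, frames {74,66}
74 → hit
66 → hit
13 → miss, frames {74,66,13}
66 → hit
13 → hit
66 → hit
13 → hit
66 → hit
16 → miss, evict 74, frames {13,66,16}
66 → hit
94 → miss, evict 13, frames {16,66,94}
66 → hit
13 → miss, evict 16, frames {94,66,13}
16 → miss, evict 94, frames {66,13,16}
Page faults: 7.

7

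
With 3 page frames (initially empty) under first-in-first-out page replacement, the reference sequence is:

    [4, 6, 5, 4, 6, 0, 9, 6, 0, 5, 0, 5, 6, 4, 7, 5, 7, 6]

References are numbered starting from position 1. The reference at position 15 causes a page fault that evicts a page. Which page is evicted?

5

pos 1: 4: fault, frames {4}
pos 2: 6: fault, frames {4,6}
pos 3: 5: fault, frames {4,6,5}
pos 4: 4: hit
pos 5: 6: hit
pos 6: 0: fault, evict 4, frames {6,5,0}
pos 7: 9: fault, evict 6, frames {5,0,9}
pos 8: 6: fault, evict 5, frames {0,9,6}
pos 9: 0: hit
pos 10: 5: fault, evict 0, frames {9,6,5}
pos 11: 0: fault, evict 9, frames {6,5,0}
pos 12: 5: hit
pos 13: 6: hit
pos 14: 4: fault, evict 6, frames {5,0,4}
pos 15: 7: fault, evict 5, frames {0,4,7}
At position 15, page 5 is evicted.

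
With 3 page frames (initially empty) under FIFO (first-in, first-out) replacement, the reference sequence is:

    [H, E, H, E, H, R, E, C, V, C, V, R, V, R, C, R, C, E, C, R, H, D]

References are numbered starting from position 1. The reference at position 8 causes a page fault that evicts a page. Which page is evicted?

H

pos 1: H -> miss, frames (H)
pos 2: E -> miss, frames (H E)
pos 3: H -> hit
pos 4: E -> hit
pos 5: H -> hit
pos 6: R -> miss, frames (H E R)
pos 7: E -> hit
pos 8: C -> miss, evict H, frames (E R C)
At position 8, page H is evicted.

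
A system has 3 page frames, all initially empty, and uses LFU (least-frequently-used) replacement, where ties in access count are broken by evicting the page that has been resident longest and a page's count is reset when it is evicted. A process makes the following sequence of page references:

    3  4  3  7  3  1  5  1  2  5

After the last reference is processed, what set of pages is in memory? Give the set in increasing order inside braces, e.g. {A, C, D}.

{1, 3, 5}

3 → fault, frames {3}
4 → fault, frames {3,4}
3 → hit
7 → fault, frames {3,4,7}
3 → hit
1 → fault, evict 4, frames {3,7,1}
5 → fault, evict 7, frames {3,1,5}
1 → hit
2 → fault, evict 5, frames {3,1,2}
5 → fault, evict 2, frames {3,1,5}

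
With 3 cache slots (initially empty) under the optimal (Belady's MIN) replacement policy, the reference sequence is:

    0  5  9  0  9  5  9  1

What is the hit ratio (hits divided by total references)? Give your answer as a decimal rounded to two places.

0.50

0: miss, frames (0)
5: miss, frames (0 5)
9: miss, frames (0 5 9)
0: hit
9: hit
5: hit
9: hit
1: miss, evict 9, frames (0 5 1)
Hits: 4 of 8 references → 4/8 = 0.5000.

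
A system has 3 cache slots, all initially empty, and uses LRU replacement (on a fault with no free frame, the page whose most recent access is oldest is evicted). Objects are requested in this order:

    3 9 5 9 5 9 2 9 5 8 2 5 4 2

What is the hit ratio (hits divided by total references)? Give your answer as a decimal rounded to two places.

0.50

3 → miss, frames (3)
9 → miss, frames (3 9)
5 → miss, frames (3 9 5)
9 → hit
5 → hit
9 → hit
2 → miss, evict 3, frames (5 9 2)
9 → hit
5 → hit
8 → miss, evict 2, frames (9 5 8)
2 → miss, evict 9, frames (5 8 2)
5 → hit
4 → miss, evict 8, frames (2 5 4)
2 → hit
Hits: 7 of 14 references → 7/14 = 0.5000.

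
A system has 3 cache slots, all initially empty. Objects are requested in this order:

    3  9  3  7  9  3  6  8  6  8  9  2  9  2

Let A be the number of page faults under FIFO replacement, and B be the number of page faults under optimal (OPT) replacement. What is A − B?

Under FIFO: F F . F . . F F . . F F . . → 7 faults.
Under OPT: F F . F . . F F . . . F . . → 6 faults.
A − B = 7 − 6 = 1.

1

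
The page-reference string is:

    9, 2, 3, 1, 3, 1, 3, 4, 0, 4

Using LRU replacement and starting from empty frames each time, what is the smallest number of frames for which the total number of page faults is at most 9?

2

f=1: 10 faults
f=2: 6 faults
f=3: 6 faults
f=4: 6 faults
f=5: 6 faults
f=6: 6 faults
Smallest f with faults ≤ 9 is 2.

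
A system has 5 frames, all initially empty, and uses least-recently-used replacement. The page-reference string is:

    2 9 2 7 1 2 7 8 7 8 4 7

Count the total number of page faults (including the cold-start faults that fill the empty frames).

6

2 -> fault, frames [2]
9 -> fault, frames [2, 9]
2 -> hit
7 -> fault, frames [9, 2, 7]
1 -> fault, frames [9, 2, 7, 1]
2 -> hit
7 -> hit
8 -> fault, frames [9, 1, 2, 7, 8]
7 -> hit
8 -> hit
4 -> fault, evict 9, frames [1, 2, 7, 8, 4]
7 -> hit
Page faults: 6.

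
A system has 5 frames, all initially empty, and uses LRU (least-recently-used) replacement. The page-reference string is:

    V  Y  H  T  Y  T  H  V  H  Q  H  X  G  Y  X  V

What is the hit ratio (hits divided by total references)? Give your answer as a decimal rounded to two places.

0.44

V -> fault, frames {V}
Y -> fault, frames {V,Y}
H -> fault, frames {V,Y,H}
T -> fault, frames {V,Y,H,T}
Y -> hit
T -> hit
H -> hit
V -> hit
H -> hit
Q -> fault, frames {Y,T,V,H,Q}
H -> hit
X -> fault, evict Y, frames {T,V,Q,H,X}
G -> fault, evict T, frames {V,Q,H,X,G}
Y -> fault, evict V, frames {Q,H,X,G,Y}
X -> hit
V -> fault, evict Q, frames {H,G,Y,X,V}
Hits: 7 of 16 references → 7/16 = 0.4375.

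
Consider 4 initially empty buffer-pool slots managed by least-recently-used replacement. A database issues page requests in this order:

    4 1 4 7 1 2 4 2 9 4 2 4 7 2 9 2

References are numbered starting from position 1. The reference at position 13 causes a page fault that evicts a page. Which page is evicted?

pos 1: 4: miss, frames [4]
pos 2: 1: miss, frames [4, 1]
pos 3: 4: hit
pos 4: 7: miss, frames [1, 4, 7]
pos 5: 1: hit
pos 6: 2: miss, frames [4, 7, 1, 2]
pos 7: 4: hit
pos 8: 2: hit
pos 9: 9: miss, evict 7, frames [1, 4, 2, 9]
pos 10: 4: hit
pos 11: 2: hit
pos 12: 4: hit
pos 13: 7: miss, evict 1, frames [9, 2, 4, 7]
At position 13, page 1 is evicted.

1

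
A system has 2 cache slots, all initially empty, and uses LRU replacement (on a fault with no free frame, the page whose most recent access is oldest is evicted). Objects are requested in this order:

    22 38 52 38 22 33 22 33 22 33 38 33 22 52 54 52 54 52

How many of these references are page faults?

22 → miss, frames [22]
38 → miss, frames [22, 38]
52 → miss, evict 22, frames [38, 52]
38 → hit
22 → miss, evict 52, frames [38, 22]
33 → miss, evict 38, frames [22, 33]
22 → hit
33 → hit
22 → hit
33 → hit
38 → miss, evict 22, frames [33, 38]
33 → hit
22 → miss, evict 38, frames [33, 22]
52 → miss, evict 33, frames [22, 52]
54 → miss, evict 22, frames [52, 54]
52 → hit
54 → hit
52 → hit
Page faults: 9.

9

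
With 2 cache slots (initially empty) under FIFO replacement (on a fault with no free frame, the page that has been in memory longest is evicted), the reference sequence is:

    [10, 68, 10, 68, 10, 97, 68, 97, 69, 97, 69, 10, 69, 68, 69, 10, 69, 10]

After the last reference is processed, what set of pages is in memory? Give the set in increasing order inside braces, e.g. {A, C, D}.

10 -> fault, frames (10)
68 -> fault, frames (10 68)
10 -> hit
68 -> hit
10 -> hit
97 -> fault, evict 10, frames (68 97)
68 -> hit
97 -> hit
69 -> fault, evict 68, frames (97 69)
97 -> hit
69 -> hit
10 -> fault, evict 97, frames (69 10)
69 -> hit
68 -> fault, evict 69, frames (10 68)
69 -> fault, evict 10, frames (68 69)
10 -> fault, evict 68, frames (69 10)
69 -> hit
10 -> hit

{10, 69}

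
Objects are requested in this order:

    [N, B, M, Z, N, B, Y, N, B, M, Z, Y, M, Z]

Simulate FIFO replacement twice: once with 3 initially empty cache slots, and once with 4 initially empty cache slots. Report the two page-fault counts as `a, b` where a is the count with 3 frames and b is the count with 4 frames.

9, 10

3 frames: F F F F F F F . . F F . . . → 9 faults.
4 frames: F F F F . . F F F F F F . . → 10 faults.
10 > 9: adding a frame increased faults — Belady's anomaly.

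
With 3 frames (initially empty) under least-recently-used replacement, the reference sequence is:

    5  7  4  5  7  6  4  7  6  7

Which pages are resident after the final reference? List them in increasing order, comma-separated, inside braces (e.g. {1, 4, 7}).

{4, 6, 7}

5 -> fault, frames [5]
7 -> fault, frames [5, 7]
4 -> fault, frames [5, 7, 4]
5 -> hit
7 -> hit
6 -> fault, evict 4, frames [5, 7, 6]
4 -> fault, evict 5, frames [7, 6, 4]
7 -> hit
6 -> hit
7 -> hit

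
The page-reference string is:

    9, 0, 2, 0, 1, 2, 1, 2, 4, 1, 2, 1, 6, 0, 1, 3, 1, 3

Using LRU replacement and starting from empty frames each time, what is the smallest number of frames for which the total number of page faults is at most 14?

f=1: 18 faults
f=2: 12 faults
f=3: 8 faults
f=4: 8 faults
f=5: 7 faults
f=6: 7 faults
f=7: 7 faults
Smallest f with faults ≤ 14 is 2.

2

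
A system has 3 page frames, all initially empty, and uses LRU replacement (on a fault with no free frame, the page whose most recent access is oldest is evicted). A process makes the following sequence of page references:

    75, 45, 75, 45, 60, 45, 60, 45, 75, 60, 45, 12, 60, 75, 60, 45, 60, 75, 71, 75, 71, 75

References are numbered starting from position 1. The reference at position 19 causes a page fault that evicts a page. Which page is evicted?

45

pos 1: 75 -> miss, frames {75}
pos 2: 45 -> miss, frames {75,45}
pos 3: 75 -> hit
pos 4: 45 -> hit
pos 5: 60 -> miss, frames {75,45,60}
pos 6: 45 -> hit
pos 7: 60 -> hit
pos 8: 45 -> hit
pos 9: 75 -> hit
pos 10: 60 -> hit
pos 11: 45 -> hit
pos 12: 12 -> miss, evict 75, frames {60,45,12}
pos 13: 60 -> hit
pos 14: 75 -> miss, evict 45, frames {12,60,75}
pos 15: 60 -> hit
pos 16: 45 -> miss, evict 12, frames {75,60,45}
pos 17: 60 -> hit
pos 18: 75 -> hit
pos 19: 71 -> miss, evict 45, frames {60,75,71}
At position 19, page 45 is evicted.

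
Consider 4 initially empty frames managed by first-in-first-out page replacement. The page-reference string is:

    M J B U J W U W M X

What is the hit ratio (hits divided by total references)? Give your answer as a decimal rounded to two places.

M → miss, frames {M}
J → miss, frames {M,J}
B → miss, frames {M,J,B}
U → miss, frames {M,J,B,U}
J → hit
W → miss, evict M, frames {J,B,U,W}
U → hit
W → hit
M → miss, evict J, frames {B,U,W,M}
X → miss, evict B, frames {U,W,M,X}
Hits: 3 of 10 references → 3/10 = 0.3000.

0.30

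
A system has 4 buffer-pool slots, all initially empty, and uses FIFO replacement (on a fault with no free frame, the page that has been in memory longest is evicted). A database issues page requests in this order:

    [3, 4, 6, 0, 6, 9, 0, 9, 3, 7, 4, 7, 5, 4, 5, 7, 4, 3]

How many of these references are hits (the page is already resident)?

3 -> miss, frames [3]
4 -> miss, frames [3, 4]
6 -> miss, frames [3, 4, 6]
0 -> miss, frames [3, 4, 6, 0]
6 -> hit
9 -> miss, evict 3, frames [4, 6, 0, 9]
0 -> hit
9 -> hit
3 -> miss, evict 4, frames [6, 0, 9, 3]
7 -> miss, evict 6, frames [0, 9, 3, 7]
4 -> miss, evict 0, frames [9, 3, 7, 4]
7 -> hit
5 -> miss, evict 9, frames [3, 7, 4, 5]
4 -> hit
5 -> hit
7 -> hit
4 -> hit
3 -> hit
Hits: 9.

9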